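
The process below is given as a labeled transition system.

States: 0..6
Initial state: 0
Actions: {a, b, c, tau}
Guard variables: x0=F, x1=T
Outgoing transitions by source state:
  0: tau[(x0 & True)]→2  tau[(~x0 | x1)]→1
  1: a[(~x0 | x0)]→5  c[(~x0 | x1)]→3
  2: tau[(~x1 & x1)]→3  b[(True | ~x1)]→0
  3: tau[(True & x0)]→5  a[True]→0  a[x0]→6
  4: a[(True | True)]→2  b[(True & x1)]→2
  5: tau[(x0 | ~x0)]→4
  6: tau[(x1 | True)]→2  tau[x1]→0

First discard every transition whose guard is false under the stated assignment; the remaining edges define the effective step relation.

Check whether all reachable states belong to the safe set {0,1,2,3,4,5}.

Allowed set {0,1,2,3,4,5}
Reach set: {0,1,2,3,4,5}
  0: ✓
  1: ✓
  2: ✓
  3: ✓
  4: ✓
  5: ✓

Answer: INVARIANT HOLDS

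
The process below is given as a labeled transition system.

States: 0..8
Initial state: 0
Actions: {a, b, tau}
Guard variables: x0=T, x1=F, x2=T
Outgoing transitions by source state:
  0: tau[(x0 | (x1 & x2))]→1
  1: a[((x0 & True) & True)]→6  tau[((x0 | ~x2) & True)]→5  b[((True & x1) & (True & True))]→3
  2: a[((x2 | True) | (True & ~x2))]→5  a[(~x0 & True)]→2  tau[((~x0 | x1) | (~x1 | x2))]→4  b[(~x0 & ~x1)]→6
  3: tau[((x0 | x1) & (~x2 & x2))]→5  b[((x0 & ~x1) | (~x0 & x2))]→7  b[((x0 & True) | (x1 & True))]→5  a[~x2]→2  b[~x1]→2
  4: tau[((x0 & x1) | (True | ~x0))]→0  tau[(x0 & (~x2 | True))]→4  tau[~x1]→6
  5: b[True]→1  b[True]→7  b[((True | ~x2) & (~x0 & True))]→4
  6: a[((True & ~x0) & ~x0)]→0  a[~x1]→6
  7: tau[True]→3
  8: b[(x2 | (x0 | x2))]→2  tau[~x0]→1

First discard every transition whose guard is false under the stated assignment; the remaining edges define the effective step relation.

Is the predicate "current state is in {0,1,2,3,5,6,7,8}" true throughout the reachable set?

Answer: INVARIANT VIOLATED at state 4

Working:
Safe = {0,1,2,3,5,6,7,8}
R = {0,1,2,3,4,5,6,7}
  0: safe
  1: safe
  2: safe
  3: safe
  4: VIOLATES
  5: safe
  6: safe
  7: safe
counterexample path to 4: tau·tau·b·tau·b·tau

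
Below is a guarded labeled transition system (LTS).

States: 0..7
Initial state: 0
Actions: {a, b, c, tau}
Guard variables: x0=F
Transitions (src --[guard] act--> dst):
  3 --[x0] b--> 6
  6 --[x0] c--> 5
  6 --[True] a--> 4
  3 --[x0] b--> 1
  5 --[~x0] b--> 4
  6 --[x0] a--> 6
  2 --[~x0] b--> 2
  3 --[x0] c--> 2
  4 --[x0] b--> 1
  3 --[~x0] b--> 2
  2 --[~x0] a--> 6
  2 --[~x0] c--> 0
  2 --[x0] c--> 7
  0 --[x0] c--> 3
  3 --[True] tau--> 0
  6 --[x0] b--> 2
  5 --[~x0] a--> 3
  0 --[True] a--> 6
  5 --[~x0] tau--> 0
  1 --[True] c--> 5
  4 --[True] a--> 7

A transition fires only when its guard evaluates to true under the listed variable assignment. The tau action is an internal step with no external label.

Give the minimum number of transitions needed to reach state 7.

Layered search for 7:
  depth 0: {0}
  depth 1: {6}
  depth 2: {4}
  depth 3: {7}
depth(7)=3, e.g. a·a·a

Answer: 3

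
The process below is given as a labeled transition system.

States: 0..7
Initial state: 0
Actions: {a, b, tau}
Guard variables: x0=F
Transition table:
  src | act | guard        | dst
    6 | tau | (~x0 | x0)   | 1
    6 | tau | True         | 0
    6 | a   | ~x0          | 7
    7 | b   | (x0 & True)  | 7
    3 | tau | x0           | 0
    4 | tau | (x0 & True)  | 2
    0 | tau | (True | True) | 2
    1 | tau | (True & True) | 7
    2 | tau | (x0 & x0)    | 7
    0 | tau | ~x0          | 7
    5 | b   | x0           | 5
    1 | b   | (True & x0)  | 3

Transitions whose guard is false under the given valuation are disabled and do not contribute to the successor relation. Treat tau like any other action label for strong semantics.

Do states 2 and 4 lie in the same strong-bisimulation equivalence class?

Answer: BISIMILAR

Working:
Compute ~ classes (split until stable):
  P[0] = {{0,1,2,3,4,5,6,7}}
  P[1] = {{0,1},{2,3,4,5,7},{6}}
3 equivalence class(es) (converged in 2)
[2]={2,3,4,5,7}  [4]={2,3,4,5,7}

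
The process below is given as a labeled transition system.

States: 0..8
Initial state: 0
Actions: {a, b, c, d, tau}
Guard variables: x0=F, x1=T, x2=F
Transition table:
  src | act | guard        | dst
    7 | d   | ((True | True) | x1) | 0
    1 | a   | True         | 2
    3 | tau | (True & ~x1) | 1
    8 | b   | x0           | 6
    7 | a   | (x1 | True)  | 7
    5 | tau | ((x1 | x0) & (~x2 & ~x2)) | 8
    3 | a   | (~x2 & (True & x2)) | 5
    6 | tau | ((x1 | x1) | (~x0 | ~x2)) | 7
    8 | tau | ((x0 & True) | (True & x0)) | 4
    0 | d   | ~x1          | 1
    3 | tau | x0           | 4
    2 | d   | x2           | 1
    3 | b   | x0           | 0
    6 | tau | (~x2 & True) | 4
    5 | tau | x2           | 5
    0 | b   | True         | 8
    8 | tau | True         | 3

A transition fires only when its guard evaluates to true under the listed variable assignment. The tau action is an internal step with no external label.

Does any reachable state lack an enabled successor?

Answer: DEADLOCK at state 3

Working:
R = {0,3,8}
  0: b→8  [deg 1]
  3: ∅  [no exit]
  8: tau→3  [deg 1]
trace reaching 3: b·tau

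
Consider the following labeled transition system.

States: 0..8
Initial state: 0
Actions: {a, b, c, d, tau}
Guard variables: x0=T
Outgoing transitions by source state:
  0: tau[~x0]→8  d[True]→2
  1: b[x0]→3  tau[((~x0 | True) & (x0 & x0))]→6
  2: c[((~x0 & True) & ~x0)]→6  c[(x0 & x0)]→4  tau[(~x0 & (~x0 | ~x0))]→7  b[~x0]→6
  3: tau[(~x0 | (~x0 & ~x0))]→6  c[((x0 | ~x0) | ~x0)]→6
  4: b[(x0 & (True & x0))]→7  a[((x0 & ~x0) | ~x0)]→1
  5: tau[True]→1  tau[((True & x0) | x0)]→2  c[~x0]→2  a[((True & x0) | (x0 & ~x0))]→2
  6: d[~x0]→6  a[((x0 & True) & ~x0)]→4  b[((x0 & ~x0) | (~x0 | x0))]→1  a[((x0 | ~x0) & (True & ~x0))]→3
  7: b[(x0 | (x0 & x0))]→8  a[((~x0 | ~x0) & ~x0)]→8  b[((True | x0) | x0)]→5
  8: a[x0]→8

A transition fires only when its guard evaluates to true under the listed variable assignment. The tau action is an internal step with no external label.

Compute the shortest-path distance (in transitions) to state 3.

Breadth-first toward 3:
  Layer 0: {0}
  Layer 1: {2}
  Layer 2: {4}
  Layer 3: {7}
  Layer 4: {5,8}
  Layer 5: {1}
  Layer 6: {3,6}
depth(3)=6, e.g. d·c·b·b·tau·b

Answer: 6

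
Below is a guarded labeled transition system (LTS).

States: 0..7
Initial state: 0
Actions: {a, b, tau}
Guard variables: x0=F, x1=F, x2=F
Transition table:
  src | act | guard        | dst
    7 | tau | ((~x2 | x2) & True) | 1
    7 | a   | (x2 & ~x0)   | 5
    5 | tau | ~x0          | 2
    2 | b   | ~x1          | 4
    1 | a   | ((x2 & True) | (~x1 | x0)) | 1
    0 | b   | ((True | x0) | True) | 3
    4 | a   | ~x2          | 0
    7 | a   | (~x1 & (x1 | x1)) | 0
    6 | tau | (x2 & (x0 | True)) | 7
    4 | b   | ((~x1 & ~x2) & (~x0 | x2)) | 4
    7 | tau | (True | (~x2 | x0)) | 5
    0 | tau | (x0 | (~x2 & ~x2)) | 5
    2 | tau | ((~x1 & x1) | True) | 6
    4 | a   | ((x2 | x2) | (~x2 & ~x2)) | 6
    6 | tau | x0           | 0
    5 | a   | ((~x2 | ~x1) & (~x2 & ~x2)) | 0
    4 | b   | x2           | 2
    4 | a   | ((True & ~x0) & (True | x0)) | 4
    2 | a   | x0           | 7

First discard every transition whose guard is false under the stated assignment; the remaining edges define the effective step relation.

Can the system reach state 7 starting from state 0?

After dropping false guards: 13 live edges.
L0 = {0}
L1 = {3,5}  cumulative {0,3,5}
L2 = {2}  cumulative {0,2,3,5}
L3 = {4,6}  cumulative {0,2,3,4,5,6}
Reachable = {0,2,3,4,5,6}

Answer: UNREACHABLE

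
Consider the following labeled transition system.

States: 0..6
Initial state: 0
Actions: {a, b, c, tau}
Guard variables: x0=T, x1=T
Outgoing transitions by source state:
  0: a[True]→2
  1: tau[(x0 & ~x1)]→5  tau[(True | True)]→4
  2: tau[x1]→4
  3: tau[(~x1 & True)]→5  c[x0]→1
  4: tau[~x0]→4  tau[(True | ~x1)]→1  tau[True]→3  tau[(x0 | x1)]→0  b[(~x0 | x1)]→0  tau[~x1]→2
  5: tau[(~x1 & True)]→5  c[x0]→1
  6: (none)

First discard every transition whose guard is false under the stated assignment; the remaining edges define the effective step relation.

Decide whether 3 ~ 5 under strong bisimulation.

Answer: BISIMILAR

Analysis:
Compute ~ classes (split until stable):
  π0 = {{0,1,2,3,4,5,6}}
  π1 = {{0},{1,2},{3,5},{4},{6}}
stable after 2 split(s): 5 block(s)
3∈{3,5}, 5∈{3,5}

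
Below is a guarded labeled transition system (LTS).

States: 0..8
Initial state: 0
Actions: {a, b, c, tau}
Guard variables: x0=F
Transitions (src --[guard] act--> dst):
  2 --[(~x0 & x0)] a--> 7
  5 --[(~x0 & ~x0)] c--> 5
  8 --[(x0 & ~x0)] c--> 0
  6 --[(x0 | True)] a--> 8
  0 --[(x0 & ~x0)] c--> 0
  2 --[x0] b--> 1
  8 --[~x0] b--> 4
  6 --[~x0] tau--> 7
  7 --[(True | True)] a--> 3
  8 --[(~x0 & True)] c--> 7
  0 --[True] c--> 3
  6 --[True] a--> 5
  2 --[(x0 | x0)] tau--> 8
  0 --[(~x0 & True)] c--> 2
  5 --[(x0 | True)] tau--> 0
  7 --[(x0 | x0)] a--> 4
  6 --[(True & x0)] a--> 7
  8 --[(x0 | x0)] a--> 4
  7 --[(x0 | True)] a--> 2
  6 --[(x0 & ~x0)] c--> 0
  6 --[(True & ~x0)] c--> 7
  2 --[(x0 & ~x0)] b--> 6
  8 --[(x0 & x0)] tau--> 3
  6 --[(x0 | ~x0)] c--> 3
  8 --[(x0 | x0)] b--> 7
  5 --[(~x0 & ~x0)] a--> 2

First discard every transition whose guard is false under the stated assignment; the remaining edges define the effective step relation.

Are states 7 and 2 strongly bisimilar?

Refine partition for ~:
  π0 = {{0,1,2,3,4,5,6,7,8}}
  π1 = {{0},{1,2,3,4},{5,6},{7},{8}}
  π2 = {{0},{1,2,3,4},{5},{6},{7},{8}}
Fixed point at round 3; 6 class(es).
7∈{7}, 2∈{1,2,3,4}

Answer: NOT BISIMILAR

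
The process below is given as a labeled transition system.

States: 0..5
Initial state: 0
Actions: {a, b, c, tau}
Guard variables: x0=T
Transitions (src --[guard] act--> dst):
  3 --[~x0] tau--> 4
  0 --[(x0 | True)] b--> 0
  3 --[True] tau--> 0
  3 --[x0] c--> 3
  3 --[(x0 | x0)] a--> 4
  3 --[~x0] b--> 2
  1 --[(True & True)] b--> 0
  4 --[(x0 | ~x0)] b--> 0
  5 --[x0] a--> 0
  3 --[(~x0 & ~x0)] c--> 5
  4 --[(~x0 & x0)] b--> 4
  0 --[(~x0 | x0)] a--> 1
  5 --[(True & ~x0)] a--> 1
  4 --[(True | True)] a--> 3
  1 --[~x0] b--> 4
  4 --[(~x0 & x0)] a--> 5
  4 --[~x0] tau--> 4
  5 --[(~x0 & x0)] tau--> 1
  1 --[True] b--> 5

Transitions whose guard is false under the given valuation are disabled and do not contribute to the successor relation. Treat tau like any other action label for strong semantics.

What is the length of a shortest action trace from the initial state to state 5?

Answer: 2

Trace:
Layered search for 5:
  L0 = {0}
  L1 = {1}
  L2 = {5}
5 enters at depth 2; path a·b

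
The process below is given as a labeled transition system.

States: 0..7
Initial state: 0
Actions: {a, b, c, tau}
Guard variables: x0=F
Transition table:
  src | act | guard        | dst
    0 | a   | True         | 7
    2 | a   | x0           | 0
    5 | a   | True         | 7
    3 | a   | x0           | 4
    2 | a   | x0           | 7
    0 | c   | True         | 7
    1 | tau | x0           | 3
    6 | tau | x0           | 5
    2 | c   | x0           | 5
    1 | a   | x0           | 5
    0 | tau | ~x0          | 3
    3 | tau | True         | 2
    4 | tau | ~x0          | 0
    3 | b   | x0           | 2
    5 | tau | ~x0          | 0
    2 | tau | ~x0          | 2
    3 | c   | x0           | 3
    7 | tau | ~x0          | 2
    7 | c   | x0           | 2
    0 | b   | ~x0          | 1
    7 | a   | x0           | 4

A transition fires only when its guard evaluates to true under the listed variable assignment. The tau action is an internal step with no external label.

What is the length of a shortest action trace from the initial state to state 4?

Answer: UNREACHABLE

Working:
BFS to 4:
  L0 = {0}
  L1 = {1,3,7}
  L2 = {2}
4 never appears.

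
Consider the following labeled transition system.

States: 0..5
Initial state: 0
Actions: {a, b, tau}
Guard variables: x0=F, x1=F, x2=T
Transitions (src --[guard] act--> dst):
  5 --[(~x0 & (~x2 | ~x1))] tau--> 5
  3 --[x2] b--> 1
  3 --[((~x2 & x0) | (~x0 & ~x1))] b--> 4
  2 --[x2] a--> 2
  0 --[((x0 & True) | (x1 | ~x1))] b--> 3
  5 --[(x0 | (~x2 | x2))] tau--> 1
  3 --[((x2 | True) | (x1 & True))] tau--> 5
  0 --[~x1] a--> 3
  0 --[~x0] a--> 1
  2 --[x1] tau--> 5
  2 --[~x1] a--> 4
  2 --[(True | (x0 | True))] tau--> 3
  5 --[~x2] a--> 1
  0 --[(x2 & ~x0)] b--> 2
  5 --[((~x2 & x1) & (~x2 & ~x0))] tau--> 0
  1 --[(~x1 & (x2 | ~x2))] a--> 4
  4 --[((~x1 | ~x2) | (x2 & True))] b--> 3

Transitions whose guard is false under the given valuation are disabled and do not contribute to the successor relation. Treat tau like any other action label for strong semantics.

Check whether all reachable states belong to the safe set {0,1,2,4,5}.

Allowed set {0,1,2,4,5}
Reach set: {0,1,2,3,4,5}
  0: ok
  1: ok
  2: ok
  3: ✗ unsafe
  4: ok
  5: ok
reach 3 via b — violates

Answer: INVARIANT VIOLATED at state 3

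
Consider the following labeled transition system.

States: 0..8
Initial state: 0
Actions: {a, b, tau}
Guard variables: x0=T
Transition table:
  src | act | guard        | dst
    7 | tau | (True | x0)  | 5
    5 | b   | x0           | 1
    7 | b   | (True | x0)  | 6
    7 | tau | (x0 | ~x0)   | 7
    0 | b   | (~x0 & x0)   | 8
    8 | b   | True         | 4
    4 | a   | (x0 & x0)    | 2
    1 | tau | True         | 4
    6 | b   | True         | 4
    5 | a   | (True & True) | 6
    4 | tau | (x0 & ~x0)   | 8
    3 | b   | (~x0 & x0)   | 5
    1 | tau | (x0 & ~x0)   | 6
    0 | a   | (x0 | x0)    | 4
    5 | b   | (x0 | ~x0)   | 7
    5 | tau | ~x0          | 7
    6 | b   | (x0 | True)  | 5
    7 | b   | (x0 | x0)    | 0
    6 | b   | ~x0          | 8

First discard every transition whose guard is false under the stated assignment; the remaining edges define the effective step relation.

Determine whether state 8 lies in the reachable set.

13 transition(s) survive guard evaluation.
Layer 0: {0}
Layer 1: {4}  now seen {0,4}
Layer 2: {2}  now seen {0,2,4}
R = {0,2,4}

Answer: UNREACHABLE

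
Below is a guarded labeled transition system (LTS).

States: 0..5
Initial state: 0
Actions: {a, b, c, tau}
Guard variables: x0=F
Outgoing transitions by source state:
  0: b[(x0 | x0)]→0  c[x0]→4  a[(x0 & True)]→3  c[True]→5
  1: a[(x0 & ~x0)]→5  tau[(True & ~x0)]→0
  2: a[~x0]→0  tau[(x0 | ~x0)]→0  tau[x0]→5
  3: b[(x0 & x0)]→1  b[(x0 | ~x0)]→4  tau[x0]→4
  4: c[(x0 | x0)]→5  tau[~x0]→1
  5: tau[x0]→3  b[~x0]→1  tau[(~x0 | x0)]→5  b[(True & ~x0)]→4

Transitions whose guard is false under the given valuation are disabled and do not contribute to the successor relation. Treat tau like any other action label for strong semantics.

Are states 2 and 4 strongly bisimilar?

Compute ~ classes (split until stable):
  P[0] = {{0,1,2,3,4,5}}
  P[1] = {{0},{1,4},{2},{3},{5}}
  P[2] = {{0},{1},{2},{3},{4},{5}}
stable after 3 split(s): 6 block(s)
2∈{2}, 4∈{4}

Answer: NOT BISIMILAR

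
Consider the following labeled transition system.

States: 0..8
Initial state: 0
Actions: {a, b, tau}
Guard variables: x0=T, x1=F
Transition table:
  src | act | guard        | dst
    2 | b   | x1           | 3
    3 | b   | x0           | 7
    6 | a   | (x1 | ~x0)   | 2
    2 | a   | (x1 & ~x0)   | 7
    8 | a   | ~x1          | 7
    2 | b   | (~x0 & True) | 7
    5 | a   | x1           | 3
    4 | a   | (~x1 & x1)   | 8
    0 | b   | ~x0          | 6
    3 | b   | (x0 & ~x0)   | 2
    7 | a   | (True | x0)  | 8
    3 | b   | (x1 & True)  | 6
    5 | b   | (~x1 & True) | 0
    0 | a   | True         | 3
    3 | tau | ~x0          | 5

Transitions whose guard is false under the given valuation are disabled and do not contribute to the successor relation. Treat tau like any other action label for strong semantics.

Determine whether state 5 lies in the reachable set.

Guard filter leaves 5 enabled edge(s).
Layer 0: {0}
Layer 1: {3}  cumulative {0,3}
Layer 2: {7}  cumulative {0,3,7}
Layer 3: {8}  cumulative {0,3,7,8}
Reach set: {0,3,7,8}

Answer: UNREACHABLE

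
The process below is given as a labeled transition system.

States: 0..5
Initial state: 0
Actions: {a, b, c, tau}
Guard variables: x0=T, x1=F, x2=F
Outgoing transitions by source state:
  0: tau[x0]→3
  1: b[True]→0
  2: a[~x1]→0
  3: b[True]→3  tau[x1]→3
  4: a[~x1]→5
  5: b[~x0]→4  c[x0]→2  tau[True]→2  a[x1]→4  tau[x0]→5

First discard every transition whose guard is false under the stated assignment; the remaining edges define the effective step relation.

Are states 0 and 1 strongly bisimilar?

Answer: NOT BISIMILAR

Working:
Bisimulation quotient by refinement:
  π0 = {{0,1,2,3,4,5}}
  π1 = {{0},{1,3},{2,4},{5}}
  π2 = {{0},{1},{2},{3},{4},{5}}
Fixed point at round 3; 6 class(es).
[0]={0}  [1]={1}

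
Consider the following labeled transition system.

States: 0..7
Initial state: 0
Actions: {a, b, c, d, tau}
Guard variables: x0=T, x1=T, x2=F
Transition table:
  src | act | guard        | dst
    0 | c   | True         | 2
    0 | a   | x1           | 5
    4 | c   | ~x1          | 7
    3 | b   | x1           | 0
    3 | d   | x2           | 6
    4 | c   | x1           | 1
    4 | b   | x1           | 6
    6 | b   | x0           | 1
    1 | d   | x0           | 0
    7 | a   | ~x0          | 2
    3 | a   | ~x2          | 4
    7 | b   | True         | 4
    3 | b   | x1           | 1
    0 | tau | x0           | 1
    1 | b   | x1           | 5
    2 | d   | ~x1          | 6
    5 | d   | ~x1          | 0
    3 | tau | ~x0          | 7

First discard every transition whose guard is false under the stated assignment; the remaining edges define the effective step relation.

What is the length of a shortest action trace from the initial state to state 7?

Breadth-first toward 7:
  depth 0: {0}
  depth 1: {1,2,5}
7 never appears.

Answer: UNREACHABLE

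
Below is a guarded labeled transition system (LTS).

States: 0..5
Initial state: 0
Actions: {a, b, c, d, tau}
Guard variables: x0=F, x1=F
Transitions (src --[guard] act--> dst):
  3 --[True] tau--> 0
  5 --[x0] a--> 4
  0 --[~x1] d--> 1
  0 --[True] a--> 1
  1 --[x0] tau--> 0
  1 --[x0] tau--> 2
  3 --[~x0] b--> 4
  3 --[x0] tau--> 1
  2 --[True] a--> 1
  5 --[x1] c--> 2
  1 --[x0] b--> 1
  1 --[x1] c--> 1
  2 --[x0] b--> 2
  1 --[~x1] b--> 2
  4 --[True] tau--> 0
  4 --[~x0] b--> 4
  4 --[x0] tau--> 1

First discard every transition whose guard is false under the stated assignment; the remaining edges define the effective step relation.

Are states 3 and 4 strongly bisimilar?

Answer: BISIMILAR

Trace:
Refine partition for ~:
  round 0: {{0,1,2,3,4,5}}
  round 1: {{0},{1},{2},{3,4},{5}}
5 equivalence class(es) (converged in 2)
class of 3: {3,4}; class of 4: {3,4}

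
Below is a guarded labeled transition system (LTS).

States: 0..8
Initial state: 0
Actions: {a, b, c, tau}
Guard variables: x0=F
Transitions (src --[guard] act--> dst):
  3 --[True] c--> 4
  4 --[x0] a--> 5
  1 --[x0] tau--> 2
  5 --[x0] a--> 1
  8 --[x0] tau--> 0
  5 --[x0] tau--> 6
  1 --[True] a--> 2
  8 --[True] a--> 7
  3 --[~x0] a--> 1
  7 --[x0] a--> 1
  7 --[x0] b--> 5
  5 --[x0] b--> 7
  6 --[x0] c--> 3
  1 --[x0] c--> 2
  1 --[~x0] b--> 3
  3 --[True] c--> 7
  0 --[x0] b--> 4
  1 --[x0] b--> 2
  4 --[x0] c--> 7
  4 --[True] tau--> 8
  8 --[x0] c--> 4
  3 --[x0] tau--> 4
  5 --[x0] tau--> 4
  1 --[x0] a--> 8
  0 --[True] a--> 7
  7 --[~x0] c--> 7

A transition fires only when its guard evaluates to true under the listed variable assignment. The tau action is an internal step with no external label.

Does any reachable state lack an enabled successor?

R = {0,7}
  0: a→7  [deg 1]
  7: c→7  [deg 1]

Answer: DEADLOCK-FREE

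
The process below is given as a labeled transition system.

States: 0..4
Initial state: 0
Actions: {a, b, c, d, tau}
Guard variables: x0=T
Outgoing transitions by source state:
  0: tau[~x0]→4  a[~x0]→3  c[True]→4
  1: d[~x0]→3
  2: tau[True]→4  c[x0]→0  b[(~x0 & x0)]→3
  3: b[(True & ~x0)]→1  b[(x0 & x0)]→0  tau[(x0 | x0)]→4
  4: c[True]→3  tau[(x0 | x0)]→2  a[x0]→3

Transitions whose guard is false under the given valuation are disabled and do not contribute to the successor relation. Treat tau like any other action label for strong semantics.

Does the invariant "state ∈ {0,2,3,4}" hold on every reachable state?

Answer: INVARIANT HOLDS

Working:
Inv-set: {0,2,3,4}
R = {0,2,3,4}
  0: ok
  2: ok
  3: ok
  4: ok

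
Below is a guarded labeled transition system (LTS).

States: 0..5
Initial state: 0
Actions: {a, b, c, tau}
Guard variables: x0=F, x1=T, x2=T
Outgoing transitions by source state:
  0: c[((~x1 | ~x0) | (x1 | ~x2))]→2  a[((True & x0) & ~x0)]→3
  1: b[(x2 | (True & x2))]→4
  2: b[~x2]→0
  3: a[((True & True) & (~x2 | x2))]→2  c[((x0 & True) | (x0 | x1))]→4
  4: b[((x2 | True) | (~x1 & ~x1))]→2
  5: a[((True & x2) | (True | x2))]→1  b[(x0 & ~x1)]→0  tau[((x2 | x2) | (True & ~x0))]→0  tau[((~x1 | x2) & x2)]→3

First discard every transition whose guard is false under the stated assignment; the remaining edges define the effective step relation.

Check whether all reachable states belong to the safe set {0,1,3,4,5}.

Inv-set: {0,1,3,4,5}
R = {0,2}
  0: safe
  2: outside
witness against invariant: c → 2

Answer: INVARIANT VIOLATED at state 2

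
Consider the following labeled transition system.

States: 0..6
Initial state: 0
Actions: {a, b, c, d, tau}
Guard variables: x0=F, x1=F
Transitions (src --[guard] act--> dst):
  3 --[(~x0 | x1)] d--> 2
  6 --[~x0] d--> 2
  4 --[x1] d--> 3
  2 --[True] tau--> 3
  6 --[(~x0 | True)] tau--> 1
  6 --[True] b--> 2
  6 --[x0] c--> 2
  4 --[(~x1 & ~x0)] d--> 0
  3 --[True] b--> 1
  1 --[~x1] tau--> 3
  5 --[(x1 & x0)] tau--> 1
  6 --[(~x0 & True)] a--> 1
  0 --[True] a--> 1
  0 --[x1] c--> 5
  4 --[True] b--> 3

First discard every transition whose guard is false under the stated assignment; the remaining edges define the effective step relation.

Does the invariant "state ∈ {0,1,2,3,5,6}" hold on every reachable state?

Safe = {0,1,2,3,5,6}
Reach set: {0,1,2,3}
  0: safe
  1: safe
  2: safe
  3: safe

Answer: INVARIANT HOLDS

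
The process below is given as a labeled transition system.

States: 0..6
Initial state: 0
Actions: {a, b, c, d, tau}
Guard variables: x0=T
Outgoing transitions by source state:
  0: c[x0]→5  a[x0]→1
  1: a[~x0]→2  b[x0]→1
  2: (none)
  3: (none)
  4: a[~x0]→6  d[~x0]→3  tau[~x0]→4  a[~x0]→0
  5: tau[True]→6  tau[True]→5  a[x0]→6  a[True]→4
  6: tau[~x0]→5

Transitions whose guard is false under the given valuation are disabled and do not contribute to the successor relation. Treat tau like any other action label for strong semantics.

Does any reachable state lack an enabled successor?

Answer: DEADLOCK at state 4

Trace:
Reachable = {0,1,4,5,6}
  0: a→1  c→5  [2 exit(s)]
  1: b→1  [1 exit(s)]
  4: ∅  [STUCK]
  5: a→4  a→6  tau→5  tau→6  [4 exit(s)]
  6: ∅  [STUCK]
trace reaching 4: c·a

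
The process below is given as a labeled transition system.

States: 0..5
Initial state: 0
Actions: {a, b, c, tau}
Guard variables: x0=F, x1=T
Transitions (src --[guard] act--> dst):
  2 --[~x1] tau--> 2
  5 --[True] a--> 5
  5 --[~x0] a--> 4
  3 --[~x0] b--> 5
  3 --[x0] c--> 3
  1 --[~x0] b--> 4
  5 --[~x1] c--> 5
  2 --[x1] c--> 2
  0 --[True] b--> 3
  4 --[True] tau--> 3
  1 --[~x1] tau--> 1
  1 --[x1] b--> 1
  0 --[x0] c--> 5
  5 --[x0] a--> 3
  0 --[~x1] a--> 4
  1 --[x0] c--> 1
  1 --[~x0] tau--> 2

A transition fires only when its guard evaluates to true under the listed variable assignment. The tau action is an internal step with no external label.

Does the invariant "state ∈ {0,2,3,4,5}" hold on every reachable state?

Safe = {0,2,3,4,5}
Reachable = {0,3,4,5}
  0: ✓
  3: ✓
  4: ✓
  5: ✓

Answer: INVARIANT HOLDS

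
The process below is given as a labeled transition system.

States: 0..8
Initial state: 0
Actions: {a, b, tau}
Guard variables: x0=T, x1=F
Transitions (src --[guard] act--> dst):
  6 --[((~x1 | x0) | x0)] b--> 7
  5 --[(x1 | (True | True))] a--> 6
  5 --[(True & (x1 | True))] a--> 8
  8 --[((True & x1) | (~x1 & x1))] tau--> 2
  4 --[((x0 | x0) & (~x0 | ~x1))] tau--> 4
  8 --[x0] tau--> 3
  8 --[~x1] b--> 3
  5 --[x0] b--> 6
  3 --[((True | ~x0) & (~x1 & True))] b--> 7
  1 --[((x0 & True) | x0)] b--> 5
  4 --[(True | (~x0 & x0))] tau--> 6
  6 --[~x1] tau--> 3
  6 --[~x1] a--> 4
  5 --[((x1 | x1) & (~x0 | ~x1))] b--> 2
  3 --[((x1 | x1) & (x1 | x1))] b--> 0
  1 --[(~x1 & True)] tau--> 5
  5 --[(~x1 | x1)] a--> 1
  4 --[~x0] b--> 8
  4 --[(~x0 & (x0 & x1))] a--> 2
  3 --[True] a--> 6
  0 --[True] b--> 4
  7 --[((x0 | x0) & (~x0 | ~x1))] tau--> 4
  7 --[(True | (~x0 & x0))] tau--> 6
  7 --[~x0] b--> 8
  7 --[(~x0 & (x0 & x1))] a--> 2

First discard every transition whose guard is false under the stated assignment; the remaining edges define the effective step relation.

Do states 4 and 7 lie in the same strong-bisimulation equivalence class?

Answer: BISIMILAR

Trace:
Bisimulation quotient by refinement:
  π0 = {{0,1,2,3,4,5,6,7,8}}
  π1 = {{0},{1,8},{2},{3,5},{4,7},{6}}
  π2 = {{0},{1,8},{2},{3},{4,7},{5},{6}}
  π3 = {{0},{1},{2},{3},{4,7},{5},{6},{8}}
stable after 4 split(s): 8 block(s)
4∈{4,7}, 7∈{4,7}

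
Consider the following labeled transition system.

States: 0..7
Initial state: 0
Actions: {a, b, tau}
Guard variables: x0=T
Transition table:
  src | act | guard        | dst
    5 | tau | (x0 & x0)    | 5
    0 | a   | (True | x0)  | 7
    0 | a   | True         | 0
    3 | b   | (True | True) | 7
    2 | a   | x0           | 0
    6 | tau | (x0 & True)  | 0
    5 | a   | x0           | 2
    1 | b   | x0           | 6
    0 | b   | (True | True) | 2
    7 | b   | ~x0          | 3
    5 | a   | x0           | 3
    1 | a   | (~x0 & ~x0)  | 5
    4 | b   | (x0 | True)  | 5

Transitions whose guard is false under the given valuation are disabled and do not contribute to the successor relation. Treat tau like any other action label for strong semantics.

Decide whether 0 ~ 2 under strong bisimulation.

Answer: NOT BISIMILAR

Analysis:
Compute ~ classes (split until stable):
  P[0] = {{0,1,2,3,4,5,6,7}}
  P[1] = {{0},{1,3,4},{2},{5},{6},{7}}
  P[2] = {{0},{1},{2},{3},{4},{5},{6},{7}}
8 equivalence class(es) (converged in 3)
[0]={0}  [2]={2}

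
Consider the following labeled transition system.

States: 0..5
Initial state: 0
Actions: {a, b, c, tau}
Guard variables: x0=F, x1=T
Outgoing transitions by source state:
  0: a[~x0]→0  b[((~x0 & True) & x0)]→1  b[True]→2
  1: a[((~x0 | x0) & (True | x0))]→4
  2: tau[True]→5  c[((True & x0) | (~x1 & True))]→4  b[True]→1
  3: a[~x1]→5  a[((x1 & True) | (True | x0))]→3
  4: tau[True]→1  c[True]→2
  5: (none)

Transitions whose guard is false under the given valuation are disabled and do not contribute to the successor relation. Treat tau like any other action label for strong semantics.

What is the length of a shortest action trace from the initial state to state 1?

Answer: 2

Analysis:
Breadth-first toward 1:
  depth 0: {0}
  depth 1: {2}
  depth 2: {1,5}
1 enters at depth 2; path b·b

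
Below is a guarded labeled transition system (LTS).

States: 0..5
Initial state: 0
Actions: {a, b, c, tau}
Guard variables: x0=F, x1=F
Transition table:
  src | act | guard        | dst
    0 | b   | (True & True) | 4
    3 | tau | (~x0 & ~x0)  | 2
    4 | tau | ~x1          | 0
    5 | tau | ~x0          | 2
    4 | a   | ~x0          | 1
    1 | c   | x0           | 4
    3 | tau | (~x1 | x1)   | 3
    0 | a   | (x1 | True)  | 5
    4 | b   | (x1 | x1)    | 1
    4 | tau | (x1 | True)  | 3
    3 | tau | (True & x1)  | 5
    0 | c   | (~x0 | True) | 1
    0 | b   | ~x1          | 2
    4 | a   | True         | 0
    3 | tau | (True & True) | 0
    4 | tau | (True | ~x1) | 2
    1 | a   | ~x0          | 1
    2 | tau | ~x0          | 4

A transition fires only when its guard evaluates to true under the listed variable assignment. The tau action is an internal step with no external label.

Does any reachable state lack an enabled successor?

R = {0,1,2,3,4,5}
  0: a→5  b→2  b→4  c→1  [deg 4]
  1: a→1  [deg 1]
  2: tau→4  [deg 1]
  3: tau→0  tau→2  tau→3  [deg 3]
  4: a→0  a→1  tau→0  tau→2  tau→3  [deg 5]
  5: tau→2  [deg 1]

Answer: DEADLOCK-FREE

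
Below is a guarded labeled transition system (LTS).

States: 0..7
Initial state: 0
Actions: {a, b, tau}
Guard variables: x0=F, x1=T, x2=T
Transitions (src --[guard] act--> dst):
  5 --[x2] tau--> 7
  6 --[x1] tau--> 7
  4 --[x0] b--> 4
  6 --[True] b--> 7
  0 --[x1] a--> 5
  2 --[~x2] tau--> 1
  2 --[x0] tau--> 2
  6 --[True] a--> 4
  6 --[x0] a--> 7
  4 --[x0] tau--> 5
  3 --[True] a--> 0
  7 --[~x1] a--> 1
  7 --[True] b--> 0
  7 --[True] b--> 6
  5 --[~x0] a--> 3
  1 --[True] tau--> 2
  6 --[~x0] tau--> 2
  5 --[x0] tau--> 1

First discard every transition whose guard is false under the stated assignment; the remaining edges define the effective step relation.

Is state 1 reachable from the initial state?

After dropping false guards: 11 live edges.
Layer 0: {0}
Layer 1: {5}  now seen {0,5}
Layer 2: {3,7}  now seen {0,3,5,7}
Layer 3: {6}  now seen {0,3,5,6,7}
Layer 4: {2,4}  now seen {0,2,3,4,5,6,7}
Reach set: {0,2,3,4,5,6,7}

Answer: UNREACHABLE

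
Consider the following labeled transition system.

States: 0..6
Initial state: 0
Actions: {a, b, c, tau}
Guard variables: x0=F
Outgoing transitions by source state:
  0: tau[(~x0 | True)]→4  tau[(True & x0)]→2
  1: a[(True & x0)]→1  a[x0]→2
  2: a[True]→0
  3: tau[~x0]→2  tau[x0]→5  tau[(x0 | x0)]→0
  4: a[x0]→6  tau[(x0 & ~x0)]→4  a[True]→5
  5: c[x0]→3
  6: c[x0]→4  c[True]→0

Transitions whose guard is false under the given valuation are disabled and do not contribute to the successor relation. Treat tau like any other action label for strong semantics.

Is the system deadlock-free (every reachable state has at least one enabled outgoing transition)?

R = {0,4,5}
  0: tau→4  [deg 1]
  4: a→5  [deg 1]
  5: ∅  [no exit]
trace reaching 5: tau·a

Answer: DEADLOCK at state 5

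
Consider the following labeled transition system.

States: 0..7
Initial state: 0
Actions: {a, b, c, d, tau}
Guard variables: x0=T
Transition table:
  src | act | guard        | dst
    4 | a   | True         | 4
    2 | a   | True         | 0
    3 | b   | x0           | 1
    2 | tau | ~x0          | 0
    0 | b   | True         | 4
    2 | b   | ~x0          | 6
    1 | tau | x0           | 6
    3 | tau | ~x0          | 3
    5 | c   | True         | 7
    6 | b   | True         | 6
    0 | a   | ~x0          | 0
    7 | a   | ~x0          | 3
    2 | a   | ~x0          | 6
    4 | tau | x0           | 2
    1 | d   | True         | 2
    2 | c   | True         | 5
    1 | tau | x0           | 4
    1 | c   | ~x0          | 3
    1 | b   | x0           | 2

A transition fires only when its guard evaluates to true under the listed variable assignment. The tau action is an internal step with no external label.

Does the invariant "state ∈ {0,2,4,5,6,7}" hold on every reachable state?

Answer: INVARIANT HOLDS

Analysis:
Allowed set {0,2,4,5,6,7}
R = {0,2,4,5,7}
  0: ok
  2: ok
  4: ok
  5: ok
  7: ok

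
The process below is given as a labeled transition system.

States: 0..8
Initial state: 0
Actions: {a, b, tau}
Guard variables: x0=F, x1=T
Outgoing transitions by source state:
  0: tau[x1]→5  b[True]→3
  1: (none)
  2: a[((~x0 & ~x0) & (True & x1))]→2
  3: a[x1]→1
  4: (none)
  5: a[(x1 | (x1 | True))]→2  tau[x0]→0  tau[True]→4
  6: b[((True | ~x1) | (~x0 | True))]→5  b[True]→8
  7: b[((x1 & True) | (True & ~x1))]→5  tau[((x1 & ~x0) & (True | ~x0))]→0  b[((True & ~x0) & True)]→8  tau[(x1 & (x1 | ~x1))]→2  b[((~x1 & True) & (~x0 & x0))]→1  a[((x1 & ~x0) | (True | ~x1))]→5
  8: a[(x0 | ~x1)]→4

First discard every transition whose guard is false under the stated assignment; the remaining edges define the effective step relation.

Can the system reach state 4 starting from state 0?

After dropping false guards: 13 live edges.
Layer 0: {0}
Layer 1: {3,5}  cumulative {0,3,5}
Layer 2: {1,2,4}  cumulative {0,1,2,3,4,5}
R = {0,1,2,3,4,5}
witness 4: tau·tau

Answer: REACHABLE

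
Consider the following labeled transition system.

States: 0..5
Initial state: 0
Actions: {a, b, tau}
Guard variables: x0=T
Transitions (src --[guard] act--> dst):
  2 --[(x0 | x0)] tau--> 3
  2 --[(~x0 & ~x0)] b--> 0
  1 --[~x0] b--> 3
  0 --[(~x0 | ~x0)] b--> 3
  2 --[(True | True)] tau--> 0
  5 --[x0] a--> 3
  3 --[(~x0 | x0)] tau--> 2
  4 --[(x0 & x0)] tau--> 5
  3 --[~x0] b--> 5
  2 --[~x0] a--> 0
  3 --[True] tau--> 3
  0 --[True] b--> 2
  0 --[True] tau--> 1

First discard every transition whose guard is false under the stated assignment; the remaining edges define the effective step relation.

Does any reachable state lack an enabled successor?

Answer: DEADLOCK at state 1

Analysis:
Reach set: {0,1,2,3}
  0: b→2  tau→1  [2 exit(s)]
  1: ∅  [STUCK]
  2: tau→0  tau→3  [2 exit(s)]
  3: tau→2  tau→3  [2 exit(s)]
witness 1: tau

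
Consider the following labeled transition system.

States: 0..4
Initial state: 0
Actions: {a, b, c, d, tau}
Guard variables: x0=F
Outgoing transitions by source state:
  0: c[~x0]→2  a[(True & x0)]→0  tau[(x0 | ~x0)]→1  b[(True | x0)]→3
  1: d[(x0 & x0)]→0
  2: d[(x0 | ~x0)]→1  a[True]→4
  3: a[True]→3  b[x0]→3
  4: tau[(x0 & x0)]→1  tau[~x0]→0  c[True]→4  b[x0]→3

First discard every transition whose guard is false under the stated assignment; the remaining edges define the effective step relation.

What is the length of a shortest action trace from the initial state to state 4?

Layered search for 4:
  depth 0: {0}
  depth 1: {1,2,3}
  depth 2: {4}
depth(4)=2, e.g. c·a

Answer: 2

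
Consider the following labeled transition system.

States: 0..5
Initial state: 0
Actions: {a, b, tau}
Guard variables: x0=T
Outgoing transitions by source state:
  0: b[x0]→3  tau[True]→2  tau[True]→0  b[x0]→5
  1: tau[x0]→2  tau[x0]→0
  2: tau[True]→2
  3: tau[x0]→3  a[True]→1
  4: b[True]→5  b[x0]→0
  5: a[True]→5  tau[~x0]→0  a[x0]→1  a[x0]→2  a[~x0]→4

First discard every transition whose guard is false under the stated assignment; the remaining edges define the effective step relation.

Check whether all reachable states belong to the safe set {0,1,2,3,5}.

Inv-set: {0,1,2,3,5}
Reach set: {0,1,2,3,5}
  0: safe
  1: safe
  2: safe
  3: safe
  5: safe

Answer: INVARIANT HOLDS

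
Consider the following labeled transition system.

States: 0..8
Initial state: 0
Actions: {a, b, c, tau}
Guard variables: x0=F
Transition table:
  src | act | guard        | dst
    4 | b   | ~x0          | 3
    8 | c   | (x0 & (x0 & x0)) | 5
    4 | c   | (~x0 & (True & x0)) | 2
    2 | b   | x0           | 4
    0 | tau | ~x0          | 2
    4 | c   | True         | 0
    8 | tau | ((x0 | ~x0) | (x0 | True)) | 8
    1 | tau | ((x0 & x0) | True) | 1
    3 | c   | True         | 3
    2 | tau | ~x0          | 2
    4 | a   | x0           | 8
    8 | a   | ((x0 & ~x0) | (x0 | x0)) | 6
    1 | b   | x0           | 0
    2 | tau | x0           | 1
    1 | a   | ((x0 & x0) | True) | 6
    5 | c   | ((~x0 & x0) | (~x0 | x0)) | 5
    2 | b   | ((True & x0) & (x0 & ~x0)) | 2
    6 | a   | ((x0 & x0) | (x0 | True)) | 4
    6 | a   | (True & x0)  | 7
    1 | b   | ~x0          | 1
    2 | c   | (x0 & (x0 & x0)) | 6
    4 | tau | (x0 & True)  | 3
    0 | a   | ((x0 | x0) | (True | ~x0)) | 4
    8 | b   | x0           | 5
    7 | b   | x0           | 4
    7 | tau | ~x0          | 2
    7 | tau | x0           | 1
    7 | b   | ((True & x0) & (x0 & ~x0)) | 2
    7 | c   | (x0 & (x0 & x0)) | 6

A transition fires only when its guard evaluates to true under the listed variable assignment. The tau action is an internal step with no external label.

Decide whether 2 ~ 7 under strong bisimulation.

Bisimulation quotient by refinement:
  P[0] = {{0,1,2,3,4,5,6,7,8}}
  P[1] = {{0},{1},{2,7,8},{3,5},{4},{6}}
stable after 2 split(s): 6 block(s)
2∈{2,7,8}, 7∈{2,7,8}

Answer: BISIMILAR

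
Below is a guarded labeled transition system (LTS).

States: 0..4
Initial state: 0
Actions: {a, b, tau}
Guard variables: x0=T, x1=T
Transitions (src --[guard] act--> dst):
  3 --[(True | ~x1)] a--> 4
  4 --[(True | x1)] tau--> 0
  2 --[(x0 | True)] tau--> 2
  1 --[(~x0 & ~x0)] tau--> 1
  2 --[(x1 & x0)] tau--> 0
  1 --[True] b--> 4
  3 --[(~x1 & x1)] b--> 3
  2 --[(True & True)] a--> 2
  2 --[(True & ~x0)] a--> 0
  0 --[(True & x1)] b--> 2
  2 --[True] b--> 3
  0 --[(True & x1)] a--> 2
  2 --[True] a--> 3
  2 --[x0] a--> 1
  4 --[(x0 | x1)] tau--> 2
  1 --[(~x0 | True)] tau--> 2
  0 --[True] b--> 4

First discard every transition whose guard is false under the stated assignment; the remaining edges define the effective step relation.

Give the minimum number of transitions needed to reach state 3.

Answer: 2

Analysis:
BFS to 3:
  L0 = {0}
  L1 = {2,4}
  L2 = {1,3}
first hit 3 at d=2 via a·a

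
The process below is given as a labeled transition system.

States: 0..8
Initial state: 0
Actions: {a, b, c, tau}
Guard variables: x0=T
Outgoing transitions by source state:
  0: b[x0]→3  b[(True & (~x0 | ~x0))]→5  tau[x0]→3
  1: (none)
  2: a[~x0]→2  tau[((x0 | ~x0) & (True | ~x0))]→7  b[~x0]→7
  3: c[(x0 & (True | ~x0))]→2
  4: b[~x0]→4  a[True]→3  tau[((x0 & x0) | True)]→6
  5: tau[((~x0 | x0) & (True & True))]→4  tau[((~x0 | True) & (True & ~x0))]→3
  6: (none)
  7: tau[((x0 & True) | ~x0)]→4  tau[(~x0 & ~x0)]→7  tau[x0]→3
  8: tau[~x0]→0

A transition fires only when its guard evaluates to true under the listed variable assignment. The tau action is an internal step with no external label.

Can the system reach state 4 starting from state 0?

After dropping false guards: 9 live edges.
L0 = {0}
L1 = {3}  now seen {0,3}
L2 = {2}  now seen {0,2,3}
L3 = {7}  now seen {0,2,3,7}
L4 = {4}  now seen {0,2,3,4,7}
L5 = {6}  now seen {0,2,3,4,6,7}
R = {0,2,3,4,6,7}
witness 4: b·c·tau·tau

Answer: REACHABLE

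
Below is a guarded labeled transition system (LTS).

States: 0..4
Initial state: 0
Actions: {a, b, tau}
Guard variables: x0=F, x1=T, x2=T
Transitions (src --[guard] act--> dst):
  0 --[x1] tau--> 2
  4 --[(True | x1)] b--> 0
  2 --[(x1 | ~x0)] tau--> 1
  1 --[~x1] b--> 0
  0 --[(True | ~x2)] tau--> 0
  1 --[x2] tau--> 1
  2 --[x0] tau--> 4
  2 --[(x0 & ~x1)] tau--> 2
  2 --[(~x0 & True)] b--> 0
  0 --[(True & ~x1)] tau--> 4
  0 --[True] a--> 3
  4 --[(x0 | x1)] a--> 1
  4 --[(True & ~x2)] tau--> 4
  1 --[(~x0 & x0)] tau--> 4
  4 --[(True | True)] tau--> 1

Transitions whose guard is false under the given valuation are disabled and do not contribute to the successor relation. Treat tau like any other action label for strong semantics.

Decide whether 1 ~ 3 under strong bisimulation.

Answer: NOT BISIMILAR

Working:
Compute ~ classes (split until stable):
  P[0] = {{0,1,2,3,4}}
  P[1] = {{0},{1},{2},{3},{4}}
5 equivalence class(es) (converged in 2)
[1]={1}  [3]={3}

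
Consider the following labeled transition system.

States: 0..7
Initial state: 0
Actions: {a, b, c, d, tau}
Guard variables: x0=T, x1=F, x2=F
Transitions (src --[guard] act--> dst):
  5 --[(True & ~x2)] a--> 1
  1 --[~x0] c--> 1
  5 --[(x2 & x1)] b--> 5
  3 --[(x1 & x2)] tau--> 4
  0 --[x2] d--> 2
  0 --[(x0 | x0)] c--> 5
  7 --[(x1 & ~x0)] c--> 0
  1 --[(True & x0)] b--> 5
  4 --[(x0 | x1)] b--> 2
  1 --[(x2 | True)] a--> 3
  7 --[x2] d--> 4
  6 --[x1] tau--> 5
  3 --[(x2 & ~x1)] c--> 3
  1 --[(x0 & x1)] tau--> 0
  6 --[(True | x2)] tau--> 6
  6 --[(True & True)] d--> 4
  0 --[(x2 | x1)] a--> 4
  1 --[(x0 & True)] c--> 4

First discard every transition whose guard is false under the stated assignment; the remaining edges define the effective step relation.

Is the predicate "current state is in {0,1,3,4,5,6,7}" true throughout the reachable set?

Inv-set: {0,1,3,4,5,6,7}
R = {0,1,2,3,4,5}
  0: ok
  1: ok
  2: ✗ unsafe
  3: ok
  4: ok
  5: ok
reach 2 via c·a·c·b — violates

Answer: INVARIANT VIOLATED at state 2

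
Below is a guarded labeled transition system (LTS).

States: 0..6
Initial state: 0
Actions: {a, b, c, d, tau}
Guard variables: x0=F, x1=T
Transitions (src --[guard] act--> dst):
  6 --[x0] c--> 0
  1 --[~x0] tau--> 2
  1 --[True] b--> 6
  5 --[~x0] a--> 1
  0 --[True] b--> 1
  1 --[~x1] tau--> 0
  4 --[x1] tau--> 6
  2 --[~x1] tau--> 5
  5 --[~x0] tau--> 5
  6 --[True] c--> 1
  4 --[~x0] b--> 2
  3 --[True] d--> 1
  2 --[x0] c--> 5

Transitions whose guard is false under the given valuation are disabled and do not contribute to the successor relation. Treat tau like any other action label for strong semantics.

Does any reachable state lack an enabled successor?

R = {0,1,2,6}
  0: b→1  [deg 1]
  1: b→6  tau→2  [deg 2]
  2: ∅  [STUCK]
  6: c→1  [deg 1]
witness 2: b·tau

Answer: DEADLOCK at state 2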